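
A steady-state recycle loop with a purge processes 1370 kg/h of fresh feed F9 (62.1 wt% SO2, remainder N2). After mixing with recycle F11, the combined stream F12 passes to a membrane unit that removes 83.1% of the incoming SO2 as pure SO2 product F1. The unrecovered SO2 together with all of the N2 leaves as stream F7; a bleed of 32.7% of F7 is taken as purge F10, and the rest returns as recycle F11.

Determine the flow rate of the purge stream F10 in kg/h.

572.3 kg/h

N2 enters only via F9 and leaves only via the purge: 1370×0.379 = 0.327×(N2 in F7), and the membrane unit passes all N2, so N2 in F12 = N2 in F7 = 1587.9 kg/h.
SO2 in F12: m_A = 1370×0.621 + (1−0.327)·(1−0.831)·m_A, so m_A = 850.77/0.8863 = 959.95 kg/h.
F7 = (1−0.831)×959.95 + 1587.9 = 1750.1 kg/h.
Purge F10 = 0.327×1750.1 = 572.28 kg/h.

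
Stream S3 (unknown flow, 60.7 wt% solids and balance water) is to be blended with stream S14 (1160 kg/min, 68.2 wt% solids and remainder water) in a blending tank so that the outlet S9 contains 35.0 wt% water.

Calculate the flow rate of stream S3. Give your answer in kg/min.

863.3 kg/min

Let S3 be the unknown flow. Total out = 1160 + S3.
water balance: 368.88 + 0.393·S3 = 0.350·(1160 + S3)
(0.393 − 0.350)·S3 = 0.350×1160 − 368.88 = 37.12
S3 = 37.12 / 0.043 = 863.26 kg/min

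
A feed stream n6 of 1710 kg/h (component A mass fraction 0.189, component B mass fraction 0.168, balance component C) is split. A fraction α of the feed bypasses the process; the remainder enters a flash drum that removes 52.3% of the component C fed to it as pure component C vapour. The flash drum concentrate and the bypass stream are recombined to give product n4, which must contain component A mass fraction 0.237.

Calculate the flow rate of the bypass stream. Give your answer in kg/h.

680.1 kg/h

All 1710×0.189 = 323.19 kg/h of component A reaches n4, so n4 = 323.19/0.237 = 1363.7 kg/h and vapour = 346.33 kg/h.
The evaporator receives (1−α)·1710 of feed at 0.643 component C and removes 0.523 of that component C:
0.523×0.643×(1−α)×1710 = 346.33
(1−α) = 346.33/575.05 = 0.6023;  α = 0.3977.
Bypass flow = 0.3977×1710 = 680.14 kg/h.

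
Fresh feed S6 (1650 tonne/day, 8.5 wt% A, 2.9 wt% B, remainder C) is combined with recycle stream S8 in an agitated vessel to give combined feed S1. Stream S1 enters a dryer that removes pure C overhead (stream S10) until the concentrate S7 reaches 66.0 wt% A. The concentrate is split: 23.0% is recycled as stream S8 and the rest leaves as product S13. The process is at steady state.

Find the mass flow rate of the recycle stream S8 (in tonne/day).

63.47 tonne/day

Overall A balance (none leaves overhead): A in fresh feed = A in product, i.e. 1650×0.085 = (1−0.230)·S7·0.660.
S7 = 140.25/(0.660×0.770) = 275.97 tonne/day.
Recycle S8 = 0.230×275.97 = 63.474 tonne/day.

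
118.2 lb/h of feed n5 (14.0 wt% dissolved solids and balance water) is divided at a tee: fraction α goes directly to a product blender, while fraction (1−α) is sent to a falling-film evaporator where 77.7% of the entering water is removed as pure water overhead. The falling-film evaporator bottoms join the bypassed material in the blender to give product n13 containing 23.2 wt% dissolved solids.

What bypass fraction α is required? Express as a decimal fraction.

All 118.2×0.140 = 16.548 lb/h of dissolved solids reaches n13, so n13 = 16.548/0.232 = 71.328 lb/h and vapour = 46.872 lb/h.
The evaporator receives (1−α)·118.2 of feed at 0.860 water and removes 0.777 of that water:
0.777×0.860×(1−α)×118.2 = 46.872
(1−α) = 46.872/78.984 = 0.5934;  α = 0.4066.

0.407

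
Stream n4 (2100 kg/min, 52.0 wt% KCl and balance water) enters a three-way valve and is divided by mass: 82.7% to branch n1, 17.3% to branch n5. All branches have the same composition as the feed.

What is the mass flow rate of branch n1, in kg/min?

Branch n1 flow = 0.827×2100 = 1736.7 kg/min.

1737 kg/min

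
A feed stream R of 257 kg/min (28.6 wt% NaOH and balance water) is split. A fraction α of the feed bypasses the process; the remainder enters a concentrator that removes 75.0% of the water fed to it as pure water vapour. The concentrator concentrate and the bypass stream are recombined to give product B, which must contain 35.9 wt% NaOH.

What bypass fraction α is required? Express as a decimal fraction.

0.620

All 257×0.286 = 73.502 kg/min of NaOH reaches B, so B = 73.502/0.359 = 204.74 kg/min and vapour = 52.259 kg/min.
The evaporator receives (1−α)·257 of feed at 0.714 water and removes 0.750 of that water:
0.750×0.714×(1−α)×257 = 52.259
(1−α) = 52.259/137.62 = 0.3797;  α = 0.6203.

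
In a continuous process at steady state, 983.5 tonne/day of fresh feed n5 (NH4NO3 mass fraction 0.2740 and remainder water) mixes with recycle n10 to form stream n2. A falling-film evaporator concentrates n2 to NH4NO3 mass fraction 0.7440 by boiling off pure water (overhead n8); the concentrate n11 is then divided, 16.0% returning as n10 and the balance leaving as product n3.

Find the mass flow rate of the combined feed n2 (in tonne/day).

Overall NH4NO3 balance (none leaves overhead): NH4NO3 in fresh feed = NH4NO3 in product, i.e. 983.5×0.274 = (1−0.160)·n11·0.744.
n11 = 269.48/(0.744×0.840) = 431.19 tonne/day.
Recycle n10 = 0.160×431.19 = 68.991 tonne/day.
Combined feed n2 = 983.5 + 68.991 = 1052.5 tonne/day.

1052 tonne/day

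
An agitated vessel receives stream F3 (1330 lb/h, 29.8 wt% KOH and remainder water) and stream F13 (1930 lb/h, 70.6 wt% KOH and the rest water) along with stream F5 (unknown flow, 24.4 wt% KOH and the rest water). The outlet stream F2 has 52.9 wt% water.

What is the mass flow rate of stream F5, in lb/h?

984.4 lb/h

Let F5 be the unknown flow. Total out = 3260 + F5.
water balance: 1501.1 + 0.756·F5 = 0.529·(3260 + F5)
(0.756 − 0.529)·F5 = 0.529×3260 − 1501.1 = 223.46
F5 = 223.46 / 0.227 = 984.41 lb/h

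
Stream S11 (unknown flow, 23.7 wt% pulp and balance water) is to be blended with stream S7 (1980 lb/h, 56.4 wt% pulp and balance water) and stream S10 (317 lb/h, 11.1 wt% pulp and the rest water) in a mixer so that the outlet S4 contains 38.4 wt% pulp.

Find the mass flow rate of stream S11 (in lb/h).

1836 lb/h

Let S11 be the unknown flow. Total out = 2297 + S11.
pulp balance: 1151.9 + 0.237·S11 = 0.384·(2297 + S11)
(0.237 − 0.384)·S11 = 0.384×2297 − 1151.9 = -269.86
S11 = -269.86 / -0.147 = 1835.8 lb/h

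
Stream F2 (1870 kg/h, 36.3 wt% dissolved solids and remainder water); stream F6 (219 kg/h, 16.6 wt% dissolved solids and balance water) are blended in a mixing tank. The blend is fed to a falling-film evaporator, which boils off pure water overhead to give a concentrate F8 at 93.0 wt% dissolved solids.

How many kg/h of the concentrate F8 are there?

dissolved solids entering = 1870×0.363 + 219×0.166 = 715.16 kg/h.
All dissolved solids reports to F8, so F8 = 715.16/0.930 = 768.99 kg/h.

769 kg/h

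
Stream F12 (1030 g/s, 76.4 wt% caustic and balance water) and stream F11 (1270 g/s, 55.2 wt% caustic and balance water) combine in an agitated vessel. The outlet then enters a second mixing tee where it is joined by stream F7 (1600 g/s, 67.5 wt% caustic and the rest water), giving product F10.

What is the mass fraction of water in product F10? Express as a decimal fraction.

Overall, product flow = 3900 g/s.
water in = 1030×0.236 + 1270×0.448 + 1600×0.325 = 1332 g/s.
water fraction in F10 = 0.342.

0.342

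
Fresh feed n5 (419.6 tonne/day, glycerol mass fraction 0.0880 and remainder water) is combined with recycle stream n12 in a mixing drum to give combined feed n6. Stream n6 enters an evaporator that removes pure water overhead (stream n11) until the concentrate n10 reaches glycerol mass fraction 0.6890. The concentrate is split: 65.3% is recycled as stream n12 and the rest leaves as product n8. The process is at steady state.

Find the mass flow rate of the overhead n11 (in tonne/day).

Overall glycerol balance (none leaves overhead): glycerol in fresh feed = glycerol in product, i.e. 419.6×0.088 = (1−0.653)·n10·0.689.
n10 = 36.925/(0.689×0.347) = 154.44 tonne/day.
Recycle n12 = 0.653×154.44 = 100.85 tonne/day.
Combined feed n6 = 419.6 + 100.85 = 520.45 tonne/day.
Overhead n11 = n6 − n10 = 520.45 − 154.44 = 366.01 tonne/day.

366 tonne/day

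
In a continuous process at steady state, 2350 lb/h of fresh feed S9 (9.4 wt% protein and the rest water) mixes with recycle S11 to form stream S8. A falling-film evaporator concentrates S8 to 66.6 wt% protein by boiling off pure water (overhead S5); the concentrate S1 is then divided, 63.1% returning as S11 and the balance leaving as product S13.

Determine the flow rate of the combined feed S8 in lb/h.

2917 lb/h

Overall protein balance (none leaves overhead): protein in fresh feed = protein in product, i.e. 2350×0.094 = (1−0.631)·S1·0.666.
S1 = 220.9/(0.666×0.369) = 898.87 lb/h.
Recycle S11 = 0.631×898.87 = 567.18 lb/h.
Combined feed S8 = 2350 + 567.18 = 2917.2 lb/h.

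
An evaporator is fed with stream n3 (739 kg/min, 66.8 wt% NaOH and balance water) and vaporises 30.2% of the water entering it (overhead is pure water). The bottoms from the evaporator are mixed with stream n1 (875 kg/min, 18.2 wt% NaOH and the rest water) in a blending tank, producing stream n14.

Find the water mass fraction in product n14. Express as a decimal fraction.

Vapour removed = 0.302×0.332×739 = 74.095 kg/min; concentrate = 664.9 kg/min.
water reaching the mixer = 171.25 (from concentrate) + 875×0.818 = 887 kg/min.
Product flow = 664.9 + 875 = 1539.9 kg/min; water fraction = 0.576.

0.576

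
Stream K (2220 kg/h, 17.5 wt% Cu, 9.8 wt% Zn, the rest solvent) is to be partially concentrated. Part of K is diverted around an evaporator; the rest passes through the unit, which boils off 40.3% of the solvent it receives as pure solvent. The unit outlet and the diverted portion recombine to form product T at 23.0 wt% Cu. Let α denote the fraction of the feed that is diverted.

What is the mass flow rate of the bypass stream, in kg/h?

All 2220×0.175 = 388.5 kg/h of Cu reaches T, so T = 388.5/0.230 = 1689.1 kg/h and vapour = 530.87 kg/h.
The evaporator receives (1−α)·2220 of feed at 0.727 solvent and removes 0.403 of that solvent:
0.403×0.727×(1−α)×2220 = 530.87
(1−α) = 530.87/650.42 = 0.8162;  α = 0.1838.
Bypass flow = 0.1838×2220 = 408.04 kg/h.

408 kg/h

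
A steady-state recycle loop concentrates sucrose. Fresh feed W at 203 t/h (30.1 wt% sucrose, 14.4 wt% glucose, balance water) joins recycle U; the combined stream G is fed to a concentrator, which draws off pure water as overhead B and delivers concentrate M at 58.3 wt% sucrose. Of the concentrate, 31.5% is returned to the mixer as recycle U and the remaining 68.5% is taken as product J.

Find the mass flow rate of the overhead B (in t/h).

Overall sucrose balance (none leaves overhead): sucrose in fresh feed = sucrose in product, i.e. 203×0.301 = (1−0.315)·M·0.583.
M = 61.103/(0.583×0.685) = 153 t/h.
Recycle U = 0.315×153 = 48.196 t/h.
Combined feed G = 203 + 48.196 = 251.2 t/h.
Overhead B = G − M = 251.2 − 153 = 98.192 t/h.

98.19 t/h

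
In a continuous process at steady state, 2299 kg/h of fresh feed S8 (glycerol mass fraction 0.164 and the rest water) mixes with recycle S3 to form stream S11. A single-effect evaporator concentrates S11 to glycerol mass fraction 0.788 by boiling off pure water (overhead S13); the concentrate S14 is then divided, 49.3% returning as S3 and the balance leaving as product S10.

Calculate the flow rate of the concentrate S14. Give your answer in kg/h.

Overall glycerol balance (none leaves overhead): glycerol in fresh feed = glycerol in product, i.e. 2299×0.164 = (1−0.493)·S14·0.788.
S14 = 377.04/(0.788×0.507) = 943.73 kg/h.

943.7 kg/h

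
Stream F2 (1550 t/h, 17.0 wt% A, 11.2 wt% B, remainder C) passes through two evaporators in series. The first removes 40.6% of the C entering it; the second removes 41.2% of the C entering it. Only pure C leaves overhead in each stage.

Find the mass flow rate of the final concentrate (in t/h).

C in feed = 1550×0.718 = 1112.9 t/h.
After stage 1: C left = (1−0.406)×1112.9 = 661.06; stream total = 1098.2 t/h.
After stage 2: C left = (1−0.412)×661.06 = 388.7; final concentrate = 825.8 t/h.

825.8 t/h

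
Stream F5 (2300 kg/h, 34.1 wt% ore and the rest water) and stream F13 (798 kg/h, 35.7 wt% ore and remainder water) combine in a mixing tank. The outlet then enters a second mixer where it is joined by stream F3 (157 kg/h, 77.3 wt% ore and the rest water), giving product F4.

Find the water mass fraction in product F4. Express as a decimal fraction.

0.634

Overall, product flow = 3255 kg/h.
water in = 2300×0.659 + 798×0.643 + 157×0.227 = 2064.5 kg/h.
water fraction in F4 = 0.634.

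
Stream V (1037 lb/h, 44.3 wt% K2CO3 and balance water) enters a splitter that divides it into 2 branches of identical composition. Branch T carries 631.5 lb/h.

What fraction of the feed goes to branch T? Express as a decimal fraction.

Fraction to T = 631.5/1037 = 0.6090.

0.609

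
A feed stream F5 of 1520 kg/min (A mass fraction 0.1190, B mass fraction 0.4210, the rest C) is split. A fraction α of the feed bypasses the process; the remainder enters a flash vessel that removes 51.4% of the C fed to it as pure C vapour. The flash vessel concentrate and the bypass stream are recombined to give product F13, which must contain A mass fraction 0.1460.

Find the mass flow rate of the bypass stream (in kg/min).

All 1520×0.119 = 180.88 kg/min of A reaches F13, so F13 = 180.88/0.146 = 1238.9 kg/min and vapour = 281.1 kg/min.
The evaporator receives (1−α)·1520 of feed at 0.460 C and removes 0.514 of that C:
0.514×0.460×(1−α)×1520 = 281.1
(1−α) = 281.1/359.39 = 0.7821;  α = 0.2179.
Bypass flow = 0.2179×1520 = 331.13 kg/min.

331.1 kg/min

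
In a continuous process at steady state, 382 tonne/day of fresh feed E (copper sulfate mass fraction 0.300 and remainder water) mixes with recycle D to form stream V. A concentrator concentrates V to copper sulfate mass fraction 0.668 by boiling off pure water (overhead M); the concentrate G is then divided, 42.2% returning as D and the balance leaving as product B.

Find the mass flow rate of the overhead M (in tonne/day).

Overall copper sulfate balance (none leaves overhead): copper sulfate in fresh feed = copper sulfate in product, i.e. 382×0.300 = (1−0.422)·G·0.668.
G = 114.6/(0.668×0.578) = 296.81 tonne/day.
Recycle D = 0.422×296.81 = 125.25 tonne/day.
Combined feed V = 382 + 125.25 = 507.25 tonne/day.
Overhead M = V − G = 507.25 − 296.81 = 210.44 tonne/day.

210.4 tonne/day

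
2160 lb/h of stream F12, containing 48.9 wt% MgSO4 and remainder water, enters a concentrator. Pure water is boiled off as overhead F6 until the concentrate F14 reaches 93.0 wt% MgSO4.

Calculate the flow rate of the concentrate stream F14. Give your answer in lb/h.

1136 lb/h

MgSO4 is conserved: 2160×0.489 = 1056.2 lb/h all reports to the concentrate.
Concentrate = 1056.2/(target fraction) = 1135.7 lb/h.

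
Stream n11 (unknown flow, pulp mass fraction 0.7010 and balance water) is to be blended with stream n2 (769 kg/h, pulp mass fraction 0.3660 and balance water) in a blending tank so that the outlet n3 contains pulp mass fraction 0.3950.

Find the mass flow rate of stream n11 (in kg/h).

Let n11 be the unknown flow. Total out = 769 + n11.
pulp balance: 281.45 + 0.701·n11 = 0.395·(769 + n11)
(0.701 − 0.395)·n11 = 0.395×769 − 281.45 = 22.301
n11 = 22.301 / 0.306 = 72.879 kg/h

72.88 kg/h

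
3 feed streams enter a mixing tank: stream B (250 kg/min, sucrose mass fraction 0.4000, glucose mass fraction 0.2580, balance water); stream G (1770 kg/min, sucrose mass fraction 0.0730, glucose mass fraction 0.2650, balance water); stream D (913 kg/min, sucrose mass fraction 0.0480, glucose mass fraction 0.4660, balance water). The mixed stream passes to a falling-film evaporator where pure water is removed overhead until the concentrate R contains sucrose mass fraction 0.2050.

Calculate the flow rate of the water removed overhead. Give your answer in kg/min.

1601 kg/min

sucrose entering = 250×0.400 + 1770×0.073 + 913×0.048 = 273.03 kg/min.
All sucrose reports to R, so R = 273.03/0.205 = 1331.9 kg/min.
Total feed = 2933 kg/min; overhead = 2933 − 1331.9 = 1601.1 kg/min.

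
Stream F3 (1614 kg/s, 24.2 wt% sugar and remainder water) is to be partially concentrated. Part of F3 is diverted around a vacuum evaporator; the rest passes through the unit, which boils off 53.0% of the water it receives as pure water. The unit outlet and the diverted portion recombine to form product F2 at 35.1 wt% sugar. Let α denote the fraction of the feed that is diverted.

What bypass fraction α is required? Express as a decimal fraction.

All 1614×0.242 = 390.59 kg/s of sugar reaches F2, so F2 = 390.59/0.351 = 1112.8 kg/s and vapour = 501.21 kg/s.
The evaporator receives (1−α)·1614 of feed at 0.758 water and removes 0.530 of that water:
0.530×0.758×(1−α)×1614 = 501.21
(1−α) = 501.21/648.41 = 0.7730;  α = 0.2270.

0.227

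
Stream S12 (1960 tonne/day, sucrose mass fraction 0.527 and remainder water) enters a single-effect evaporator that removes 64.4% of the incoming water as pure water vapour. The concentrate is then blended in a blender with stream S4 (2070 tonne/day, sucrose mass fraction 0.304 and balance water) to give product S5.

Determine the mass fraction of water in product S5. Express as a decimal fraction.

0.516

Vapour removed = 0.644×0.473×1960 = 597.04 tonne/day; concentrate = 1363 tonne/day.
water reaching the mixer = 330.04 (from concentrate) + 2070×0.696 = 1770.8 tonne/day.
Product flow = 1363 + 2070 = 3433 tonne/day; water fraction = 0.516.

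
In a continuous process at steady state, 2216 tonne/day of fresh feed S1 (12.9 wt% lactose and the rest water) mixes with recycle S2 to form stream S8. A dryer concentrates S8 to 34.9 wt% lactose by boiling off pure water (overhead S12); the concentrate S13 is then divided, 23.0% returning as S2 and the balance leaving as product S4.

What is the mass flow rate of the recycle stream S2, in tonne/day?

244.7 tonne/day

Overall lactose balance (none leaves overhead): lactose in fresh feed = lactose in product, i.e. 2216×0.129 = (1−0.230)·S13·0.349.
S13 = 285.86/(0.349×0.770) = 1063.8 tonne/day.
Recycle S2 = 0.230×1063.8 = 244.66 tonne/day.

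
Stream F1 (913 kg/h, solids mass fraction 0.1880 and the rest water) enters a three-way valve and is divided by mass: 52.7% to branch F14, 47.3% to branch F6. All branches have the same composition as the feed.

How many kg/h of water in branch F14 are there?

Branch F14 total = 0.527×913 = 481.15 kg/h.
water in F14 = 0.812×481.15 = 390.69 kg/h.

390.7 kg/h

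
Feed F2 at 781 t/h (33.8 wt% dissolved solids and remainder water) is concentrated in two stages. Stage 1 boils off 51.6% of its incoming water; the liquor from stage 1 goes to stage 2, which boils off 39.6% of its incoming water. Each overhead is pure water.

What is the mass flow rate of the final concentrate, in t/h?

415.1 t/h

water in feed = 781×0.662 = 517.02 t/h.
After stage 1: water left = (1−0.516)×517.02 = 250.24; stream total = 514.22 t/h.
After stage 2: water left = (1−0.396)×250.24 = 151.14; final concentrate = 415.12 t/h.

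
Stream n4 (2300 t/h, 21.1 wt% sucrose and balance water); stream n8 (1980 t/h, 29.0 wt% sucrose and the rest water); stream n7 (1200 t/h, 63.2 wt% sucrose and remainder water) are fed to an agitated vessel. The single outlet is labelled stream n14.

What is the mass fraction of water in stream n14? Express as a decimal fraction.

Total flow out = 2300 + 1980 + 1200 = 5480 t/h.
water in = 2300×0.789 + 1980×0.710 + 1200×0.368 = 3662.1 t/h.
water mass fraction in n14 = 3662.1/5480 = 0.668.

0.668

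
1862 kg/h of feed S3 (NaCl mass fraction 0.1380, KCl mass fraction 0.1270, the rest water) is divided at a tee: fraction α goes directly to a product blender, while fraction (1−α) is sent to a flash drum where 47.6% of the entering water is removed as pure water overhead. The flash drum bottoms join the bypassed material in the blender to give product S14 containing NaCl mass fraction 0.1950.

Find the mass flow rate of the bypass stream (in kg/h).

306.3 kg/h

All 1862×0.138 = 256.96 kg/h of NaCl reaches S14, so S14 = 256.96/0.195 = 1317.7 kg/h and vapour = 544.28 kg/h.
The evaporator receives (1−α)·1862 of feed at 0.735 water and removes 0.476 of that water:
0.476×0.735×(1−α)×1862 = 544.28
(1−α) = 544.28/651.44 = 0.8355;  α = 0.1645.
Bypass flow = 0.1645×1862 = 306.3 kg/h.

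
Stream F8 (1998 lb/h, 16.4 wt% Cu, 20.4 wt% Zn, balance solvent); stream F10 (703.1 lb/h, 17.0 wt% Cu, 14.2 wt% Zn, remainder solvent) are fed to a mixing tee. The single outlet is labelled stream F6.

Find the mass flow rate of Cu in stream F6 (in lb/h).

447.2 lb/h

Cu out = Cu in = 1998×0.164 + 703.1×0.170 = 447.2 lb/h.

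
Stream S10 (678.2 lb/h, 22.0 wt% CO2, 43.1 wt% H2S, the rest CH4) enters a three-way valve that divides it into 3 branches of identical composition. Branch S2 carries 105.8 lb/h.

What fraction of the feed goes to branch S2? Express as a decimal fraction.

Fraction to S2 = 105.8/678.2 = 0.1560.

0.156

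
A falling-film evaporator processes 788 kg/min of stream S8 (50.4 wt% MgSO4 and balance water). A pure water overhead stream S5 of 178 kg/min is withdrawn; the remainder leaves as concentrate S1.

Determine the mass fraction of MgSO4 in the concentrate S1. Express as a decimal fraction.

MgSO4 is not removed: 788×0.504 = 397.15 kg/min of MgSO4 enters S1.
Concentrate = 788 − 178 = 610 kg/min.
Mass fraction = 397.15/610 = 0.651.

0.651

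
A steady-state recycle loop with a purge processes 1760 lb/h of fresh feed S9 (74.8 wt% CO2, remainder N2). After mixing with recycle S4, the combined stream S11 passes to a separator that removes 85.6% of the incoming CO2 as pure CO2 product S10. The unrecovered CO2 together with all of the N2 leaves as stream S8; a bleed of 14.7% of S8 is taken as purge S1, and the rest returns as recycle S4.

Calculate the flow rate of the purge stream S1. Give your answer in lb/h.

N2 enters only via S9 and leaves only via the purge: 1760×0.252 = 0.147×(N2 in S8), and the separator passes all N2, so N2 in S11 = N2 in S8 = 3017.1 lb/h.
CO2 in S11: m_A = 1760×0.748 + (1−0.147)·(1−0.856)·m_A, so m_A = 1316.5/0.8772 = 1500.8 lb/h.
S8 = (1−0.856)×1500.8 + 3017.1 = 3233.3 lb/h.
Purge S1 = 0.147×3233.3 = 475.29 lb/h.

475.3 lb/h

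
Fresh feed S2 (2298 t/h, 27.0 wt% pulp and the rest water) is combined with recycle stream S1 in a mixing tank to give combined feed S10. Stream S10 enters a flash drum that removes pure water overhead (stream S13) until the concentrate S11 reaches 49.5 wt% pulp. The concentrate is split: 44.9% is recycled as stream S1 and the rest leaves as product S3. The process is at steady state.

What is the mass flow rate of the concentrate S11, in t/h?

Overall pulp balance (none leaves overhead): pulp in fresh feed = pulp in product, i.e. 2298×0.270 = (1−0.449)·S11·0.495.
S11 = 620.46/(0.495×0.551) = 2274.9 t/h.

2275 t/h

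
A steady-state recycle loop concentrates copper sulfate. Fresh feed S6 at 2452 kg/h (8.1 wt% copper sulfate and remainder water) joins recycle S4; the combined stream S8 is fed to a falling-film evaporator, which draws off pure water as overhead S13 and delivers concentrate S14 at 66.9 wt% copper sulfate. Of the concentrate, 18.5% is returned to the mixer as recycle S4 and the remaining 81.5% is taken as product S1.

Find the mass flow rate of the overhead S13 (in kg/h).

2155 kg/h

Overall copper sulfate balance (none leaves overhead): copper sulfate in fresh feed = copper sulfate in product, i.e. 2452×0.081 = (1−0.185)·S14·0.669.
S14 = 198.61/(0.669×0.815) = 364.27 kg/h.
Recycle S4 = 0.185×364.27 = 67.39 kg/h.
Combined feed S8 = 2452 + 67.39 = 2519.4 kg/h.
Overhead S13 = S8 − S14 = 2519.4 − 364.27 = 2155.1 kg/h.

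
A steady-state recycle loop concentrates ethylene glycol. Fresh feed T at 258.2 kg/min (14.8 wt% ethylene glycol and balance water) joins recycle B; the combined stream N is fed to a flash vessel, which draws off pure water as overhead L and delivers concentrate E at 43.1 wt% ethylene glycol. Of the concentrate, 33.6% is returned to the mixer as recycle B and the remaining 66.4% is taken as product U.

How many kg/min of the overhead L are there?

169.5 kg/min

Overall ethylene glycol balance (none leaves overhead): ethylene glycol in fresh feed = ethylene glycol in product, i.e. 258.2×0.148 = (1−0.336)·E·0.431.
E = 38.214/(0.431×0.664) = 133.53 kg/min.
Recycle B = 0.336×133.53 = 44.865 kg/min.
Combined feed N = 258.2 + 44.865 = 303.07 kg/min.
Overhead L = N − E = 303.07 − 133.53 = 169.54 kg/min.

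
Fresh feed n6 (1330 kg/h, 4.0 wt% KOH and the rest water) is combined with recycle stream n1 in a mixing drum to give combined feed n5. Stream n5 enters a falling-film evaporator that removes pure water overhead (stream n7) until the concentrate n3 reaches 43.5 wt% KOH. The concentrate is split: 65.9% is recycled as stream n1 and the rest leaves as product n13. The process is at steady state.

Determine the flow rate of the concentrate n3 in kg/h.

358.6 kg/h

Overall KOH balance (none leaves overhead): KOH in fresh feed = KOH in product, i.e. 1330×0.040 = (1−0.659)·n3·0.435.
n3 = 53.2/(0.435×0.341) = 358.65 kg/h.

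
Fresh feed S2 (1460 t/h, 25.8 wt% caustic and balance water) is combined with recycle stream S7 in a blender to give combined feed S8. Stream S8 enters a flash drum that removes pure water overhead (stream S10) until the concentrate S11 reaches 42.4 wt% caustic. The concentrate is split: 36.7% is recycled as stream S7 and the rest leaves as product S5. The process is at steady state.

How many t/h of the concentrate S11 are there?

1403 t/h

Overall caustic balance (none leaves overhead): caustic in fresh feed = caustic in product, i.e. 1460×0.258 = (1−0.367)·S11·0.424.
S11 = 376.68/(0.424×0.633) = 1403.5 t/h.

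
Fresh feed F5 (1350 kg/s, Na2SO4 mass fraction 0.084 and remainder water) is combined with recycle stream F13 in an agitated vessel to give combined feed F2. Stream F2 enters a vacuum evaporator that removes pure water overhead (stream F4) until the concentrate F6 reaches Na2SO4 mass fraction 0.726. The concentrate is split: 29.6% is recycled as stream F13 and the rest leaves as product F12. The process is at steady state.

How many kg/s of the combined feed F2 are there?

Overall Na2SO4 balance (none leaves overhead): Na2SO4 in fresh feed = Na2SO4 in product, i.e. 1350×0.084 = (1−0.296)·F6·0.726.
F6 = 113.4/(0.726×0.704) = 221.87 kg/s.
Recycle F13 = 0.296×221.87 = 65.674 kg/s.
Combined feed F2 = 1350 + 65.674 = 1415.7 kg/s.

1416 kg/s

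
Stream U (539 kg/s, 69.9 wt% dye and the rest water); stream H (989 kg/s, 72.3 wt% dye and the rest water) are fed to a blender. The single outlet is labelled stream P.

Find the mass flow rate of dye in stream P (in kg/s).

1092 kg/s

dye out = dye in = 539×0.699 + 989×0.723 = 1091.8 kg/s.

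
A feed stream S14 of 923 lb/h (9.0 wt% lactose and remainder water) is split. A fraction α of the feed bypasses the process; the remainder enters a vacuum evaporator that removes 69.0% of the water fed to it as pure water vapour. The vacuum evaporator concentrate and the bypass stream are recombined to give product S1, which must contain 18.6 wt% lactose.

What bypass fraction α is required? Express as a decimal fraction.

All 923×0.090 = 83.07 lb/h of lactose reaches S1, so S1 = 83.07/0.186 = 446.61 lb/h and vapour = 476.39 lb/h.
The evaporator receives (1−α)·923 of feed at 0.910 water and removes 0.690 of that water:
0.690×0.910×(1−α)×923 = 476.39
(1−α) = 476.39/579.55 = 0.8220;  α = 0.1780.

0.178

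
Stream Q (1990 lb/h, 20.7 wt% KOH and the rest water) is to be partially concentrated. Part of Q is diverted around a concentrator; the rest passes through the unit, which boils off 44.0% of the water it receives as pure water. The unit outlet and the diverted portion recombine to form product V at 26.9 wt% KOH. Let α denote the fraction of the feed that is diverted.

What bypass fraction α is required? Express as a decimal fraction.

All 1990×0.207 = 411.93 lb/h of KOH reaches V, so V = 411.93/0.269 = 1531.3 lb/h and vapour = 458.66 lb/h.
The evaporator receives (1−α)·1990 of feed at 0.793 water and removes 0.440 of that water:
0.440×0.793×(1−α)×1990 = 458.66
(1−α) = 458.66/694.35 = 0.6606;  α = 0.3394.

0.339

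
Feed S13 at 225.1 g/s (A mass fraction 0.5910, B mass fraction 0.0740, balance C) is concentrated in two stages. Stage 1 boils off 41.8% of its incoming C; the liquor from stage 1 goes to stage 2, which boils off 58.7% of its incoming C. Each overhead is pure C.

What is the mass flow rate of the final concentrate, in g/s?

C in feed = 225.1×0.335 = 75.409 g/s.
After stage 1: C left = (1−0.418)×75.409 = 43.888; stream total = 193.58 g/s.
After stage 2: C left = (1−0.587)×43.888 = 18.126; final concentrate = 167.82 g/s.

167.8 g/s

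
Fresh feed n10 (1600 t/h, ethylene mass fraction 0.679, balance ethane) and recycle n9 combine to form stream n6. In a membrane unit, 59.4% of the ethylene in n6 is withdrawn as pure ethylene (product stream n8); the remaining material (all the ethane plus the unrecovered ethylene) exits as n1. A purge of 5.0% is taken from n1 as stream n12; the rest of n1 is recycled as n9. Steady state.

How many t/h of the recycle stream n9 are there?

10440 t/h

ethane enters only via n10 and leaves only via the purge: 1600×0.321 = 0.050×(ethane in n1), and the membrane unit passes all ethane, so ethane in n6 = ethane in n1 = 10272 t/h.
ethylene in n6: m_A = 1600×0.679 + (1−0.050)·(1−0.594)·m_A, so m_A = 1086.4/0.6143 = 1768.5 t/h.
n1 = (1−0.594)×1768.5 + 10272 = 10990 t/h.
Recycle n9 = (1−0.050)×10990 = 10441 t/h.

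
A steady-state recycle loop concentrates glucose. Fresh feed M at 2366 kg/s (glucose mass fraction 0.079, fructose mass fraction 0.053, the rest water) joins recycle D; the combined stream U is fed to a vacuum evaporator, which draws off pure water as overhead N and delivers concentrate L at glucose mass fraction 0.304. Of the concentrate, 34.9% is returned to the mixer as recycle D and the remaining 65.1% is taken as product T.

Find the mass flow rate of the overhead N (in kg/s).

Overall glucose balance (none leaves overhead): glucose in fresh feed = glucose in product, i.e. 2366×0.079 = (1−0.349)·L·0.304.
L = 186.91/(0.304×0.651) = 944.47 kg/s.
Recycle D = 0.349×944.47 = 329.62 kg/s.
Combined feed U = 2366 + 329.62 = 2695.6 kg/s.
Overhead N = U − L = 2695.6 − 944.47 = 1751.2 kg/s.

1751 kg/s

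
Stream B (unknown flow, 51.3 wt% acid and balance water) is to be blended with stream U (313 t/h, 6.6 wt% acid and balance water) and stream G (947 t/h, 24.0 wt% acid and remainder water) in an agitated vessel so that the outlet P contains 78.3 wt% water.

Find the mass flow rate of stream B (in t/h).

Let B be the unknown flow. Total out = 1260 + B.
water balance: 1012.1 + 0.487·B = 0.783·(1260 + B)
(0.487 − 0.783)·B = 0.783×1260 − 1012.1 = -25.482
B = -25.482 / -0.296 = 86.088 t/h

86.09 t/h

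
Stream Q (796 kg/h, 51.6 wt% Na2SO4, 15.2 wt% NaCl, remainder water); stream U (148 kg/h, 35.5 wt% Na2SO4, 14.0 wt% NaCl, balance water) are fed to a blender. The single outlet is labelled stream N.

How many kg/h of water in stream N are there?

339 kg/h

water out = water in = 796×0.332 + 148×0.505 = 339.01 kg/h.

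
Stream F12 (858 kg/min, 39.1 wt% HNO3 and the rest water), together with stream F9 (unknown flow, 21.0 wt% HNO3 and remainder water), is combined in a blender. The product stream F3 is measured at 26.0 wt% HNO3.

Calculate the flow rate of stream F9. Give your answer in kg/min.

Let F9 be the unknown flow. Total out = 858 + F9.
HNO3 balance: 335.48 + 0.210·F9 = 0.260·(858 + F9)
(0.210 − 0.260)·F9 = 0.260×858 − 335.48 = -112.4
F9 = -112.4 / -0.050 = 2248 kg/min

2248 kg/min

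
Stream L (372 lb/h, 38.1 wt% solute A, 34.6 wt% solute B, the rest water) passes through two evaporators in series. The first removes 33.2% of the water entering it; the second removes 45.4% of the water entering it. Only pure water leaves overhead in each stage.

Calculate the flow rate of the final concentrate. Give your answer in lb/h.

water in feed = 372×0.273 = 101.56 lb/h.
After stage 1: water left = (1−0.332)×101.56 = 67.839; stream total = 338.28 lb/h.
After stage 2: water left = (1−0.454)×67.839 = 37.04; final concentrate = 307.48 lb/h.

307.5 lb/h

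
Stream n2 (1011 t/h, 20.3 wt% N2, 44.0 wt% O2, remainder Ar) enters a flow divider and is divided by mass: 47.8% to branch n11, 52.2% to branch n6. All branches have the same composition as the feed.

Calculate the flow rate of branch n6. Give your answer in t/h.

Branch n6 flow = 0.522×1011 = 527.74 t/h.

527.7 t/h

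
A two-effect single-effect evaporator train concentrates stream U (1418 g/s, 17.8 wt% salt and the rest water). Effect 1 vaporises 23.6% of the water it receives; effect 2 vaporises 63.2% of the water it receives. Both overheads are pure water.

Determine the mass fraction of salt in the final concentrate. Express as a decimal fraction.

0.4351

water in feed = 1418×0.822 = 1165.6 g/s.
After stage 1: water left = (1−0.236)×1165.6 = 890.52; stream total = 1142.9 g/s.
After stage 2: water left = (1−0.632)×890.52 = 327.71; final concentrate = 580.11 g/s.
salt fraction = 252.4/580.11 = 0.4351.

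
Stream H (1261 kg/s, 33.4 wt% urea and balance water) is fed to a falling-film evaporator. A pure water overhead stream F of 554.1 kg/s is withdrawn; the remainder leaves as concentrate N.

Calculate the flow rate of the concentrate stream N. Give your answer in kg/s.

Concentrate = 1261 − 554.1 = 706.9 kg/s.

706.9 kg/s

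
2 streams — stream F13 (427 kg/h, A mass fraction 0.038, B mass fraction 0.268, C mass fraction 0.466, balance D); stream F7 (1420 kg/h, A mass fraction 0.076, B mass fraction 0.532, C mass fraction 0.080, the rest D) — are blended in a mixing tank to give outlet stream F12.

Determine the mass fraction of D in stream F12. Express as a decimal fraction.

Total flow out = 427 + 1420 = 1847 kg/h.
D in = 427×0.228 + 1420×0.312 = 540.4 kg/h.
D mass fraction in F12 = 540.4/1847 = 0.293.

0.293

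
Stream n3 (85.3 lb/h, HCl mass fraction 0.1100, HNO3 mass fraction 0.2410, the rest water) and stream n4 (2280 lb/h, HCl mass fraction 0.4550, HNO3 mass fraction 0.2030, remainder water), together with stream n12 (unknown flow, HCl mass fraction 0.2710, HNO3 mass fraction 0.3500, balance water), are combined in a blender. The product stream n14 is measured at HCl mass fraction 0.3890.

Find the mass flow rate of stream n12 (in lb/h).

1074 lb/h

Let n12 be the unknown flow. Total out = 2365.3 + n12.
HCl balance: 1046.8 + 0.271·n12 = 0.389·(2365.3 + n12)
(0.271 − 0.389)·n12 = 0.389×2365.3 − 1046.8 = -126.68
n12 = -126.68 / -0.118 = 1073.6 lb/h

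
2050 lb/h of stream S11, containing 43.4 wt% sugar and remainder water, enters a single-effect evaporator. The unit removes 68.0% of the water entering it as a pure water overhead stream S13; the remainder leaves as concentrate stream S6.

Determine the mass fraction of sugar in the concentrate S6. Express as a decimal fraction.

0.706

sugar is not removed: 2050×0.434 = 889.7 lb/h of sugar enters S6.
water entering = 2050×0.566 = 1160.3 lb/h; overhead removed = 0.680×1160.3 = 789 lb/h.
Concentrate = 2050 − 789 = 1261 lb/h.
Mass fraction = 889.7/1261 = 0.706.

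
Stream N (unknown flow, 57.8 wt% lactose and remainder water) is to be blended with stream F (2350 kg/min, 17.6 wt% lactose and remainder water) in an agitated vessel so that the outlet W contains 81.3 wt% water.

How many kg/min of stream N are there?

Let N be the unknown flow. Total out = 2350 + N.
water balance: 1936.4 + 0.422·N = 0.813·(2350 + N)
(0.422 − 0.813)·N = 0.813×2350 − 1936.4 = -25.85
N = -25.85 / -0.391 = 66.113 kg/min

66.11 kg/min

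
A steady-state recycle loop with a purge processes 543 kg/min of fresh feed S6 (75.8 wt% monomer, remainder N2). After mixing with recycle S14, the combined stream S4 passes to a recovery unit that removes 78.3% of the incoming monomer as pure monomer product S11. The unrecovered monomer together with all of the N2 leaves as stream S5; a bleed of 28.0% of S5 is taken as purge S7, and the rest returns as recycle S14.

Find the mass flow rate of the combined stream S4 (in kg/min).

N2 enters only via S6 and leaves only via the purge: 543×0.242 = 0.280×(N2 in S5), and the recovery unit passes all N2, so N2 in S4 = N2 in S5 = 469.31 kg/min.
monomer in S4: m_A = 543×0.758 + (1−0.280)·(1−0.783)·m_A, so m_A = 411.59/0.8438 = 487.81 kg/min.
S4 = 487.81 + 469.31 = 957.12 kg/min.

957.1 kg/min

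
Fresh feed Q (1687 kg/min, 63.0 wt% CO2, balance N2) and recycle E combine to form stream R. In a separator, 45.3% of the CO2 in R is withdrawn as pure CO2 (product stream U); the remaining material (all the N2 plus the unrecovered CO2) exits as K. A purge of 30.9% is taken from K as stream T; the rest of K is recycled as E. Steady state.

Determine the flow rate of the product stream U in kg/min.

CO2 in R: m_A = 1687×0.630 + (1−0.309)·(1−0.453)·m_A, so m_A = 1062.8/0.6220 = 1708.6 kg/min.
Product U = 0.453×1708.6 = 774.01 kg/min.

774 kg/min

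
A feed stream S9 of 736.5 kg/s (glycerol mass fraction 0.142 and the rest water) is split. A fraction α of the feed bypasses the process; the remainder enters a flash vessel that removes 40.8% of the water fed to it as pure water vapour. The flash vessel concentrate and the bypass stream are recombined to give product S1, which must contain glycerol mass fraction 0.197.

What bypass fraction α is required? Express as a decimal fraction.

0.202

All 736.5×0.142 = 104.58 kg/s of glycerol reaches S1, so S1 = 104.58/0.197 = 530.88 kg/s and vapour = 205.62 kg/s.
The evaporator receives (1−α)·736.5 of feed at 0.858 water and removes 0.408 of that water:
0.408×0.858×(1−α)×736.5 = 205.62
(1−α) = 205.62/257.82 = 0.7975;  α = 0.2025.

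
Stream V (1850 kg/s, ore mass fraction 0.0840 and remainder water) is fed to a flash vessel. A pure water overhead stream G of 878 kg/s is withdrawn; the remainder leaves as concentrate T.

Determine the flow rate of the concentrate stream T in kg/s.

Concentrate = 1850 − 878 = 972 kg/s.

972 kg/s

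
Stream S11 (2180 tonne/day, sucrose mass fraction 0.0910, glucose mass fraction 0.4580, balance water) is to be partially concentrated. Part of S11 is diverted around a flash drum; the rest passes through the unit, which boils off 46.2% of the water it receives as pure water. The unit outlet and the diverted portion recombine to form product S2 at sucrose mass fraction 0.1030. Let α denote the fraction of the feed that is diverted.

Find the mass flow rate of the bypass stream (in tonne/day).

All 2180×0.091 = 198.38 tonne/day of sucrose reaches S2, so S2 = 198.38/0.103 = 1926 tonne/day and vapour = 253.98 tonne/day.
The evaporator receives (1−α)·2180 of feed at 0.451 water and removes 0.462 of that water:
0.462×0.451×(1−α)×2180 = 253.98
(1−α) = 253.98/454.23 = 0.5591;  α = 0.4409.
Bypass flow = 0.4409×2180 = 961.06 tonne/day.

961.1 tonne/day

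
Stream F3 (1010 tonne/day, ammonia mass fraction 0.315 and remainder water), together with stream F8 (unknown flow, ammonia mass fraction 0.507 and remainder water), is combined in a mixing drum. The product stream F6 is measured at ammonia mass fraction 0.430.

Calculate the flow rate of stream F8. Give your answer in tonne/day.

1508 tonne/day

Let F8 be the unknown flow. Total out = 1010 + F8.
ammonia balance: 318.15 + 0.507·F8 = 0.430·(1010 + F8)
(0.507 − 0.430)·F8 = 0.430×1010 − 318.15 = 116.15
F8 = 116.15 / 0.077 = 1508.4 tonne/day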